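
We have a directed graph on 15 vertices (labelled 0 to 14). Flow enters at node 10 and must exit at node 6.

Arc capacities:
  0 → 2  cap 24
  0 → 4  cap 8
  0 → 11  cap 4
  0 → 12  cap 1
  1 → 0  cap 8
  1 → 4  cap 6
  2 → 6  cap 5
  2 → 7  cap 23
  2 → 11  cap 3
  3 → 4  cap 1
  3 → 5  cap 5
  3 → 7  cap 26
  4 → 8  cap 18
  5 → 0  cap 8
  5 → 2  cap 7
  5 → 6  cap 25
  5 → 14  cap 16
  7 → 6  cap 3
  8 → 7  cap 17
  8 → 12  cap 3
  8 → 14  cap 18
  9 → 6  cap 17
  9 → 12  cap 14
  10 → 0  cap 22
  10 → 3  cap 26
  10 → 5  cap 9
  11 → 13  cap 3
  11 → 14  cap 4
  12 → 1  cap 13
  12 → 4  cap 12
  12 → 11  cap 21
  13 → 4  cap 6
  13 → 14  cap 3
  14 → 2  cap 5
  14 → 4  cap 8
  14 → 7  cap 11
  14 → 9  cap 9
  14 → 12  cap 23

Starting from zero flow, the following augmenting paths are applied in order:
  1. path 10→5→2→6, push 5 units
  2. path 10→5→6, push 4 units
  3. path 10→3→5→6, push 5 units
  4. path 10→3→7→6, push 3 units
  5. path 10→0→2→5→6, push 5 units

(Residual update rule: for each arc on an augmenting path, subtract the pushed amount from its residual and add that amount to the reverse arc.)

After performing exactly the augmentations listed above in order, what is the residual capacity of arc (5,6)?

after path 1 (10→5→2→6, push 5): res(5,6)=25
after path 2 (10→5→6, push 4): res(5,6)=21
after path 3 (10→3→5→6, push 5): res(5,6)=16
after path 4 (10→3→7→6, push 3): res(5,6)=16
after path 5 (10→0→2→5→6, push 5): res(5,6)=11

Residual capacity of (5,6): 11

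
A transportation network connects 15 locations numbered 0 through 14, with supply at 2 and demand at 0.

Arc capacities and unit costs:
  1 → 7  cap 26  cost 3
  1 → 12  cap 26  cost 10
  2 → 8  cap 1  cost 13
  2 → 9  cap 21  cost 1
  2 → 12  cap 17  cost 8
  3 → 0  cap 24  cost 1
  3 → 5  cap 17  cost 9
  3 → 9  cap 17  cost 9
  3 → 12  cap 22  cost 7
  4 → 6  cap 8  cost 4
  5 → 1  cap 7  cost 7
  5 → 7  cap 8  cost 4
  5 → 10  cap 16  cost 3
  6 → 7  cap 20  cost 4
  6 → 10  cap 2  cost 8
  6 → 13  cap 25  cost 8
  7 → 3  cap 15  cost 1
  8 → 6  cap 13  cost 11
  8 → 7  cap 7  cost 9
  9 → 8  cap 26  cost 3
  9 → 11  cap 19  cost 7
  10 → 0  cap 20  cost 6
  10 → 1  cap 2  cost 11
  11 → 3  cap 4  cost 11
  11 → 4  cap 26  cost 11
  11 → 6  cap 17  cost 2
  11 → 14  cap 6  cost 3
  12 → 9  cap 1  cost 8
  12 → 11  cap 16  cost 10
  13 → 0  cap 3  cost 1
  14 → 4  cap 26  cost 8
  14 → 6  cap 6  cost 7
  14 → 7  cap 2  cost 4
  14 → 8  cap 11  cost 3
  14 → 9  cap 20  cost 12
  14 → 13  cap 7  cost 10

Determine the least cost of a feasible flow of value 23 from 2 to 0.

shortest-cost path #1: 2→9→8→7→3→0 push 7 @ unit cost 15 (adds 105)
shortest-cost path #2: 2→9→11→6→7→3→0 push 8 @ unit cost 16 (adds 128)
shortest-cost path #3: 2→9→11→6→13→0 push 3 @ unit cost 19 (adds 57)
shortest-cost path #4: 2→9→11→3→0 push 3 @ unit cost 20 (adds 60)
shortest-cost path #5: 2→8→9→11→3→0 push 1 @ unit cost 29 (adds 29)
shortest-cost path #6: 2→12→11→6→10→0 push 1 @ unit cost 34 (adds 34)
total cost = 413

Minimum cost for 23 units: 413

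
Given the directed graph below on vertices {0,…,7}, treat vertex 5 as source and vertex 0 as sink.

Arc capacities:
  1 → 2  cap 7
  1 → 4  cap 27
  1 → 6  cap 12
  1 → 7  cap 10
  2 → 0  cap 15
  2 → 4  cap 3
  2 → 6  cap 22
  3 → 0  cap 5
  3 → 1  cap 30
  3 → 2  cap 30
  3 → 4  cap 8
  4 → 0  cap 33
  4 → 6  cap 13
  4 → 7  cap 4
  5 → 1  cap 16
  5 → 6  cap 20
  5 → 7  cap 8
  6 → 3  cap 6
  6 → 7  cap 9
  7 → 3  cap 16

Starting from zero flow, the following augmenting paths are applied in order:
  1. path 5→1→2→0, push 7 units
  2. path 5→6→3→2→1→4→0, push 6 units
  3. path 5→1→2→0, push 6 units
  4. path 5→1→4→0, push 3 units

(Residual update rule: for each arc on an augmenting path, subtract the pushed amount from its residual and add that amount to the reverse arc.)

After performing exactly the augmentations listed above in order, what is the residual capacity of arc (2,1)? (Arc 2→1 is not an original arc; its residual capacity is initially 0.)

Residual capacity of (2,1): 7

after path 1 (5→1→2→0, push 7): res(2,1)=7
after path 2 (5→6→3→2→1→4→0, push 6): res(2,1)=1
after path 3 (5→1→2→0, push 6): res(2,1)=7
after path 4 (5→1→4→0, push 3): res(2,1)=7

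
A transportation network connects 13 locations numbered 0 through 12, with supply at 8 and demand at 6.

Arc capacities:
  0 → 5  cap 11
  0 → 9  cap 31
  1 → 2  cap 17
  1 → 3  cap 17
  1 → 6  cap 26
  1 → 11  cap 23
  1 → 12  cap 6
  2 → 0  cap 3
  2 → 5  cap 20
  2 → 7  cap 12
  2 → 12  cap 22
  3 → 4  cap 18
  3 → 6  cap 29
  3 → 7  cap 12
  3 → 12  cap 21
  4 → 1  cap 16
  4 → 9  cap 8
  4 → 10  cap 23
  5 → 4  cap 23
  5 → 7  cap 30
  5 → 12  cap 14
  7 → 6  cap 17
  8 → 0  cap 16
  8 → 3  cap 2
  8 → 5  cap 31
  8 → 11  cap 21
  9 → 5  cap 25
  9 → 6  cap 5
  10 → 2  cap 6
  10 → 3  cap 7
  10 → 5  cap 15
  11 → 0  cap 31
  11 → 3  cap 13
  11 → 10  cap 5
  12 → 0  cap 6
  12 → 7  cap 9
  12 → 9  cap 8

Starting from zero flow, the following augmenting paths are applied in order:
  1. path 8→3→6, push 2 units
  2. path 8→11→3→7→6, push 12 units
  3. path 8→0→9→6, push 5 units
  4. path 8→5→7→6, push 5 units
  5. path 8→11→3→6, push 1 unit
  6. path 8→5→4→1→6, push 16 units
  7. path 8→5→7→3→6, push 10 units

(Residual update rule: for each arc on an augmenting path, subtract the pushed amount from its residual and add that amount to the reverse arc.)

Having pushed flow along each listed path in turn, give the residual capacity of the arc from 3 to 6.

after path 1 (8→3→6, push 2): res(3,6)=27
after path 2 (8→11→3→7→6, push 12): res(3,6)=27
after path 3 (8→0→9→6, push 5): res(3,6)=27
after path 4 (8→5→7→6, push 5): res(3,6)=27
after path 5 (8→11→3→6, push 1): res(3,6)=26
after path 6 (8→5→4→1→6, push 16): res(3,6)=26
after path 7 (8→5→7→3→6, push 10): res(3,6)=16

Residual capacity of (3,6): 16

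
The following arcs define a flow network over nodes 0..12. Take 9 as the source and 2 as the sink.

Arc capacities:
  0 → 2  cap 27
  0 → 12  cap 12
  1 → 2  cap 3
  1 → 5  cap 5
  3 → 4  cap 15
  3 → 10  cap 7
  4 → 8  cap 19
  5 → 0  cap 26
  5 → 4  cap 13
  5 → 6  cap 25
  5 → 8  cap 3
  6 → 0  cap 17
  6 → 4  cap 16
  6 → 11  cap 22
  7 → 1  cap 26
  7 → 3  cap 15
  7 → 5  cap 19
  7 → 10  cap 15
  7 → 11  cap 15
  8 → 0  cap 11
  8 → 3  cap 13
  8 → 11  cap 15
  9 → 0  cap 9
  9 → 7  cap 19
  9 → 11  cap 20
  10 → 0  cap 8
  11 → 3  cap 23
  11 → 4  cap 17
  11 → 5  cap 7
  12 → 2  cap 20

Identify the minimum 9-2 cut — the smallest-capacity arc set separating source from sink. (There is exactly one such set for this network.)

augment #1: 9→0→2 push 9
augment #2: 9→7→1→2 push 3
augment #3: 9→7→5→0→2 push 16
augment #4: 9→11→5→0→2 push 2
augment #5: 9→11→5→0→12→2 push 5
augment #6: 9→11→3→10→0→12→2 push 7
max flow = 42; residual-reachable set from 9 gives S-side
cut edges (S→T): {(0,2), (0,12), (1,2)} total cap 42

Min-cut arcs: {(0,2), (0,12), (1,2)} (total capacity 42)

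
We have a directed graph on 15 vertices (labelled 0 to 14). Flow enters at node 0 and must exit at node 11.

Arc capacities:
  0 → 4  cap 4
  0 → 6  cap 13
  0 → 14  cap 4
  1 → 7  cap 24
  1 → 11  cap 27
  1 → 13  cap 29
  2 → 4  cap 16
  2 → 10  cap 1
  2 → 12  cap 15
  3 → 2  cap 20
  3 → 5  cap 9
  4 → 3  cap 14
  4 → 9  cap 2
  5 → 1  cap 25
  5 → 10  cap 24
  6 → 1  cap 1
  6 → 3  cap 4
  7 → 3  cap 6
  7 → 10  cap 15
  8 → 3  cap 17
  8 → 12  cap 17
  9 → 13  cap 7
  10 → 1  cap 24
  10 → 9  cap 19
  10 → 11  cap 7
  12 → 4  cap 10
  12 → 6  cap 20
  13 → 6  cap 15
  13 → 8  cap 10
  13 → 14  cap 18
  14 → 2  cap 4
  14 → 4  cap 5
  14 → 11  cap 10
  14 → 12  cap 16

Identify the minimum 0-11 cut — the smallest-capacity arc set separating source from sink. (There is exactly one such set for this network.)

Min-cut arcs: {(0,4), (0,14), (6,1), (6,3)} (total capacity 13)

augment #1: 0→14→11 push 4
augment #2: 0→6→1→11 push 1
augment #3: 0→4→3→2→10→11 push 1
augment #4: 0→4→3→5→1→11 push 3
augment #5: 0→6→3→5→1→11 push 4
max flow = 13; residual-reachable set from 0 gives S-side
cut edges (S→T): {(0,4), (0,14), (6,1), (6,3)} total cap 13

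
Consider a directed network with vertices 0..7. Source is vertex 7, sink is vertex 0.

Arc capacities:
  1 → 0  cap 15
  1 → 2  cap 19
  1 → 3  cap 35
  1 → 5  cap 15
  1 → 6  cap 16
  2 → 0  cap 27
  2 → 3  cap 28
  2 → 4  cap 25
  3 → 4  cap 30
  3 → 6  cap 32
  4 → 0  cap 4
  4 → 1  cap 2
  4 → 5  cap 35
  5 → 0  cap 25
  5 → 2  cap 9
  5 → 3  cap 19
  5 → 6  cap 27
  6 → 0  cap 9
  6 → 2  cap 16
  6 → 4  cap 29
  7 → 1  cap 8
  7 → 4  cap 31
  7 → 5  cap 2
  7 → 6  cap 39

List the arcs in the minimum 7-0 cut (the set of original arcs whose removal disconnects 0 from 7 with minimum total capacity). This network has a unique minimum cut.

augment #1: 7→1→0 push 8
augment #2: 7→4→0 push 4
augment #3: 7→5→0 push 2
augment #4: 7→6→0 push 9
augment #5: 7→4→1→0 push 2
augment #6: 7→4→5→0 push 23
augment #7: 7→6→2→0 push 16
augment #8: 7→4→5→2→0 push 2
augment #9: 7→6→4→5→2→0 push 7
max flow = 73; residual-reachable set from 7 gives S-side
cut edges (S→T): {(4,0), (4,1), (5,0), (5,2), (6,0), (6,2), (7,1)} total cap 73

Min-cut arcs: {(4,0), (4,1), (5,0), (5,2), (6,0), (6,2), (7,1)} (total capacity 73)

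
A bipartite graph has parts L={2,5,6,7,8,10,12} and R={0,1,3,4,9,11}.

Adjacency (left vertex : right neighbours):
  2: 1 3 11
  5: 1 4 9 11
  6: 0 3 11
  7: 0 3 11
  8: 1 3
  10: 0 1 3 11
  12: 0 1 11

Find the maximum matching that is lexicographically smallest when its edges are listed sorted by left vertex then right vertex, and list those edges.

Lex-smallest maximum matching: {(2,1), (5,4), (6,0), (7,3), (10,11)}

|M| = 5 (so the lex-smallest maximum matching has 5 edges)
process left vertices in ascending order; for each, take the smallest-labelled available neighbour that still permits 5 edges overall, or leave it unmatched if none does
lex-smallest matching: {2-1, 5-4, 6-0, 7-3, 10-11}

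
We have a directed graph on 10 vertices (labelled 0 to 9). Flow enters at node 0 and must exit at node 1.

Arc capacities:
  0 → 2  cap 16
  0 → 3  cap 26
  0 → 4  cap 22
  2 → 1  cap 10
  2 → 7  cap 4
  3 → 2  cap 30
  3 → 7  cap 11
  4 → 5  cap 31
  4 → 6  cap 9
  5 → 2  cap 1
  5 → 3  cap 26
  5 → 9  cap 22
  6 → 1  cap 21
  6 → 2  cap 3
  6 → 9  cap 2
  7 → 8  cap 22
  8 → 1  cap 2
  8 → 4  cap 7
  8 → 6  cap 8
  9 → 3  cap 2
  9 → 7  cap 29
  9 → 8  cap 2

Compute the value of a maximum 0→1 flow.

Maximum flow value: 29

augment #1: 0→2→1 bottleneck 10, total now 10
augment #2: 0→4→6→1 bottleneck 9, total now 19
augment #3: 0→2→7→8→1 bottleneck 2, total now 21
augment #4: 0→2→7→8→6→1 bottleneck 2, total now 23
augment #5: 0→3→7→8→6→1 bottleneck 6, total now 29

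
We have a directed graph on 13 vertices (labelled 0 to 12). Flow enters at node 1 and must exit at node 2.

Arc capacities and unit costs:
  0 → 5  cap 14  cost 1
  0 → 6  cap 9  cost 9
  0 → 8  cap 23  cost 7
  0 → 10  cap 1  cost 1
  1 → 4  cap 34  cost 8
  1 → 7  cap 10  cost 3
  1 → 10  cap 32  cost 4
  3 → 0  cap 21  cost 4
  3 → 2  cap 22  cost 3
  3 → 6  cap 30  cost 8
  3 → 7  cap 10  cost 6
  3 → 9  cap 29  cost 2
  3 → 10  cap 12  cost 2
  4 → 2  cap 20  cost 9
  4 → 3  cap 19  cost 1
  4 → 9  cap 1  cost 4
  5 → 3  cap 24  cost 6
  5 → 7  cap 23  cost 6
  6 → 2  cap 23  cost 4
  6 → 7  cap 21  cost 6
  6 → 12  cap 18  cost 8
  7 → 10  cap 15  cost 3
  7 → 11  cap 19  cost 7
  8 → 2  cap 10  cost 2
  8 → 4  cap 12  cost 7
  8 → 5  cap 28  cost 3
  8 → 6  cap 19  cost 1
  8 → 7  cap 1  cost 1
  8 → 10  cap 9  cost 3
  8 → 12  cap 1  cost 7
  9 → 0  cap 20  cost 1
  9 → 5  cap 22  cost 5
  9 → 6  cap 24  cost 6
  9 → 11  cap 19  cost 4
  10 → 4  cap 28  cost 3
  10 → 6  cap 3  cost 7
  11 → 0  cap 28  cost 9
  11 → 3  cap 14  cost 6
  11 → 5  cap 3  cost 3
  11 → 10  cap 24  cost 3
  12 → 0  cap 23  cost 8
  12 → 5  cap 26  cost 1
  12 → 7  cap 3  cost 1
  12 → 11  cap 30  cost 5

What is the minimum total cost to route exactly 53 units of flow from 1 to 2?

shortest-cost path #1: 1→10→4→3→2 push 19 @ unit cost 11 (adds 209)
shortest-cost path #2: 1→10→6→2 push 3 @ unit cost 15 (adds 45)
shortest-cost path #3: 1→10→4→2 push 9 @ unit cost 16 (adds 144)
shortest-cost path #4: 1→4→2 push 11 @ unit cost 17 (adds 187)
shortest-cost path #5: 1→7→11→3→2 push 3 @ unit cost 19 (adds 57)
shortest-cost path #6: 1→4→9→6→2 push 1 @ unit cost 22 (adds 22)
shortest-cost path #7: 1→7→11→3→6→2 push 7 @ unit cost 28 (adds 196)
total cost = 860

Minimum cost for 53 units: 860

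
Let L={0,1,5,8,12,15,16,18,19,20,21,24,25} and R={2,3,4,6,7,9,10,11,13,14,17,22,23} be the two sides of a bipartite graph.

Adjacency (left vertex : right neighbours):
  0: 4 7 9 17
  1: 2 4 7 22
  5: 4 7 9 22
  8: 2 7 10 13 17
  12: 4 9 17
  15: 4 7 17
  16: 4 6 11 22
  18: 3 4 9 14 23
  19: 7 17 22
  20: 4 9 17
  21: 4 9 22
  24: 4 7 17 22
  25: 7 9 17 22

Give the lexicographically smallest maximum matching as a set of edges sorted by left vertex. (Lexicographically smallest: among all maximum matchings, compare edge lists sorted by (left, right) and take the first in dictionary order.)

|M| = 9 (so the lex-smallest maximum matching has 9 edges)
process left vertices in ascending order; for each, take the smallest-labelled available neighbour that still permits 9 edges overall, or leave it unmatched if none does
lex-smallest matching: {0-4, 1-2, 5-7, 8-10, 12-9, 15-17, 16-6, 18-3, 19-22}

Lex-smallest maximum matching: {(0,4), (1,2), (5,7), (8,10), (12,9), (15,17), (16,6), (18,3), (19,22)}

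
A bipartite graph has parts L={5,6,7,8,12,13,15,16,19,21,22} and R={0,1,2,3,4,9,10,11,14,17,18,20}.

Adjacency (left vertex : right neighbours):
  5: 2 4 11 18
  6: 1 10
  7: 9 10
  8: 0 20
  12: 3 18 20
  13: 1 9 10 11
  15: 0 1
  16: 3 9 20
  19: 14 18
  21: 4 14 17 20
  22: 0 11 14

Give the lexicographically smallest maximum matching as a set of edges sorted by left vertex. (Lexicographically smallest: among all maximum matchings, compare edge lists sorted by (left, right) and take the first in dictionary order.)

Lex-smallest maximum matching: {(5,2), (6,1), (7,9), (8,20), (12,18), (13,10), (15,0), (16,3), (19,14), (21,4), (22,11)}

|M| = 11 (so the lex-smallest maximum matching has 11 edges)
process left vertices in ascending order; for each, take the smallest-labelled available neighbour that still permits 11 edges overall, or leave it unmatched if none does
lex-smallest matching: {5-2, 6-1, 7-9, 8-20, 12-18, 13-10, 15-0, 16-3, 19-14, 21-4, 22-11}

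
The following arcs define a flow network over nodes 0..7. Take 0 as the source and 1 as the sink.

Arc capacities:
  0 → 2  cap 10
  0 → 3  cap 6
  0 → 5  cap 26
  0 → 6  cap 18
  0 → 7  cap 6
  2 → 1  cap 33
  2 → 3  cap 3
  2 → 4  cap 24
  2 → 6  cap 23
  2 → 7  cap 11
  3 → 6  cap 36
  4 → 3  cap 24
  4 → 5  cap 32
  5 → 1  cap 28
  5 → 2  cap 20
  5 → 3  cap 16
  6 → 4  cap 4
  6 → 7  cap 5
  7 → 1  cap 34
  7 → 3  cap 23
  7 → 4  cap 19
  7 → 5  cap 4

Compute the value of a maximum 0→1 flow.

augment #1: 0→2→1 bottleneck 10, total now 10
augment #2: 0→5→1 bottleneck 26, total now 36
augment #3: 0→7→1 bottleneck 6, total now 42
augment #4: 0→6→7→1 bottleneck 5, total now 47
augment #5: 0→6→4→5→1 bottleneck 2, total now 49
augment #6: 0→6→4→5→2→1 bottleneck 2, total now 51

Maximum flow value: 51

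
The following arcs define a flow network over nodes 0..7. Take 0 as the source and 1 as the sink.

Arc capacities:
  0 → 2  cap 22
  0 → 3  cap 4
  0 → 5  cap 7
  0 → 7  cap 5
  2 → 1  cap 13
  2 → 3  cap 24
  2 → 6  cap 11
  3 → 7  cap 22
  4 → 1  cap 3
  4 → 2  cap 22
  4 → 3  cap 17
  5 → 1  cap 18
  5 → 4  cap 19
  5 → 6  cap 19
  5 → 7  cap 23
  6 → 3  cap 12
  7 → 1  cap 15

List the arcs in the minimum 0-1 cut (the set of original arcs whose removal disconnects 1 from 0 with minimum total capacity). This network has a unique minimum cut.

augment #1: 0→2→1 push 13
augment #2: 0→5→1 push 7
augment #3: 0→7→1 push 5
augment #4: 0→3→7→1 push 4
augment #5: 0→2→3→7→1 push 6
max flow = 35; residual-reachable set from 0 gives S-side
cut edges (S→T): {(0,5), (2,1), (7,1)} total cap 35

Min-cut arcs: {(0,5), (2,1), (7,1)} (total capacity 35)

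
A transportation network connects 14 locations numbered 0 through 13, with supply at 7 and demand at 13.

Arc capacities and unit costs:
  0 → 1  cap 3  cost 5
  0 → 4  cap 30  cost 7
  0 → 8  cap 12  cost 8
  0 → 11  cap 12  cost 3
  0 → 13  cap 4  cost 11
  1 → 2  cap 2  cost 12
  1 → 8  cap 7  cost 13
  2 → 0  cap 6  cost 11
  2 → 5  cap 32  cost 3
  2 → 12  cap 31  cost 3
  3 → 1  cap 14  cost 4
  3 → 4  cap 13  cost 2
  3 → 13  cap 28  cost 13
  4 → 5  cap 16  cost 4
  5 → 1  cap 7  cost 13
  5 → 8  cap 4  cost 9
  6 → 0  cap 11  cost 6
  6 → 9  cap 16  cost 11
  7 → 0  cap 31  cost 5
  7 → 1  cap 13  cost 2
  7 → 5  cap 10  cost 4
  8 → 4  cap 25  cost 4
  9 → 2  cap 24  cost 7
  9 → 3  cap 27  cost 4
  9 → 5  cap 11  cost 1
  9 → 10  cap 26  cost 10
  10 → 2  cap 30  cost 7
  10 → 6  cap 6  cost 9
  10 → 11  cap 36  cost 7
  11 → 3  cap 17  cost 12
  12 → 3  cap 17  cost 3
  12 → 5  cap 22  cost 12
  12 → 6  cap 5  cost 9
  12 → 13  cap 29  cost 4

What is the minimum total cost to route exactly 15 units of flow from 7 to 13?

shortest-cost path #1: 7→0→13 push 4 @ unit cost 16 (adds 64)
shortest-cost path #2: 7→1→2→12→13 push 2 @ unit cost 21 (adds 42)
shortest-cost path #3: 7→0→11→3→13 push 9 @ unit cost 33 (adds 297)
total cost = 403

Minimum cost for 15 units: 403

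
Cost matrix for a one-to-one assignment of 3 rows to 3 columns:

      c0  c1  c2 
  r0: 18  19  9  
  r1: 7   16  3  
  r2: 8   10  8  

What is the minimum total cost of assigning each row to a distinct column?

optimal assignment: row0→col2 (cost 9), row1→col0 (cost 7), row2→col1 (cost 10)
total = 9 + 7 + 10 = 26

Minimum assignment cost: 26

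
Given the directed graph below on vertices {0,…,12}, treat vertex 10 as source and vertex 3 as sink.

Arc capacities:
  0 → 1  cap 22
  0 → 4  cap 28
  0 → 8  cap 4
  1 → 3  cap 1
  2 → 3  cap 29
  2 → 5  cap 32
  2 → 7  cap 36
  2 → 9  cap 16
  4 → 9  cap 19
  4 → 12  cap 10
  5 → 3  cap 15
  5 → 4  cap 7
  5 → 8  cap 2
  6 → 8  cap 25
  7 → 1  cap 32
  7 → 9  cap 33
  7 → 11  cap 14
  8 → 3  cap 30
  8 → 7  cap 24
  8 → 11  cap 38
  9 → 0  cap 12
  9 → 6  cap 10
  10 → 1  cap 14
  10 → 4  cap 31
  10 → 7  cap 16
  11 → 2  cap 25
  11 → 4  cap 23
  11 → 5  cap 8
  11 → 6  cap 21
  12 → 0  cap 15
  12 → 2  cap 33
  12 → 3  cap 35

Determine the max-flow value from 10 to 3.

augment #1: 10→1→3 bottleneck 1, total now 1
augment #2: 10→4→12→3 bottleneck 10, total now 11
augment #3: 10→7→11→2→3 bottleneck 14, total now 25
augment #4: 10→4→9→0→8→3 bottleneck 4, total now 29
augment #5: 10→4→9→6→8→3 bottleneck 10, total now 39

Maximum flow value: 39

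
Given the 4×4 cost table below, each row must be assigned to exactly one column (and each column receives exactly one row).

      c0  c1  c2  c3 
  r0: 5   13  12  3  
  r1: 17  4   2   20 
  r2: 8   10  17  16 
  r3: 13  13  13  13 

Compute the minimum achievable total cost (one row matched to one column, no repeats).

optimal assignment: row0→col3 (cost 3), row1→col2 (cost 2), row2→col0 (cost 8), row3→col1 (cost 13)
total = 3 + 2 + 8 + 13 = 26

Minimum assignment cost: 26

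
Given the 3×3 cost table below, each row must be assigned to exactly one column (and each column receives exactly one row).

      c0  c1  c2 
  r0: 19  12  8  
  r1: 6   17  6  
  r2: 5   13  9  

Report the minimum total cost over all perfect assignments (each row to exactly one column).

Minimum assignment cost: 23

optimal assignment: row0→col1 (cost 12), row1→col2 (cost 6), row2→col0 (cost 5)
total = 12 + 6 + 5 = 23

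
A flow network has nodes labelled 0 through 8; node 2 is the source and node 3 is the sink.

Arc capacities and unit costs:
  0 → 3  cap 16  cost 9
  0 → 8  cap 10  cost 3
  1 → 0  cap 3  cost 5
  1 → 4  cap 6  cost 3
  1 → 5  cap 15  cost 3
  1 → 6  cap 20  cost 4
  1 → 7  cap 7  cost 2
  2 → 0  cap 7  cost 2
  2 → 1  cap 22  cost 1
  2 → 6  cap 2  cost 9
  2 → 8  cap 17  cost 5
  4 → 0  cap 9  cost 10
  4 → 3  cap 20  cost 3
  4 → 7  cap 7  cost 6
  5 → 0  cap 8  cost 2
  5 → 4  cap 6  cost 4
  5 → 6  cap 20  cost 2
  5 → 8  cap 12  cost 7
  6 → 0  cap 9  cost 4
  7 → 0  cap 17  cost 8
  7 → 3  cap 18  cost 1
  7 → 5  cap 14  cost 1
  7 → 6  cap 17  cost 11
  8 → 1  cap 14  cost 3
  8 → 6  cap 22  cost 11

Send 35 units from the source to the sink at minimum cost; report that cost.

shortest-cost path #1: 2→1→7→3 push 7 @ unit cost 4 (adds 28)
shortest-cost path #2: 2→1→4→3 push 6 @ unit cost 7 (adds 42)
shortest-cost path #3: 2→0→3 push 7 @ unit cost 11 (adds 77)
shortest-cost path #4: 2→1→5→4→3 push 6 @ unit cost 11 (adds 66)
shortest-cost path #5: 2→1→0→3 push 3 @ unit cost 15 (adds 45)
shortest-cost path #6: 2→6→0→3 push 2 @ unit cost 22 (adds 44)
shortest-cost path #7: 2→8→1→5→0→3 push 4 @ unit cost 22 (adds 88)
total cost = 390

Minimum cost for 35 units: 390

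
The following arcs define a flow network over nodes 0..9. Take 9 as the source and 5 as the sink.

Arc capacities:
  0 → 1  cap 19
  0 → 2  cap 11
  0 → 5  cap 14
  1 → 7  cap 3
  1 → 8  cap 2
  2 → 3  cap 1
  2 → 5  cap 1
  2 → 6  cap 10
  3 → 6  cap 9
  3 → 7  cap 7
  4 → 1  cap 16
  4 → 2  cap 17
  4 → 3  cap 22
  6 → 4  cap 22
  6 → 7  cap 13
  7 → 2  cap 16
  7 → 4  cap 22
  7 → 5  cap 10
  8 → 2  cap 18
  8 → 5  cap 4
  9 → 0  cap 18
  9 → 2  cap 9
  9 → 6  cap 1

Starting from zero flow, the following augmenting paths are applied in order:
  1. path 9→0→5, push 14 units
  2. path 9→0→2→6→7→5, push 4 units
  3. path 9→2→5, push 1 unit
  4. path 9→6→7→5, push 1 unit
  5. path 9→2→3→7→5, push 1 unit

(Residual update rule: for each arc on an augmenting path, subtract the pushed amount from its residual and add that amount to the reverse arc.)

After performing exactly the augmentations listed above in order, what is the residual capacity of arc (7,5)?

after path 1 (9→0→5, push 14): res(7,5)=10
after path 2 (9→0→2→6→7→5, push 4): res(7,5)=6
after path 3 (9→2→5, push 1): res(7,5)=6
after path 4 (9→6→7→5, push 1): res(7,5)=5
after path 5 (9→2→3→7→5, push 1): res(7,5)=4

Residual capacity of (7,5): 4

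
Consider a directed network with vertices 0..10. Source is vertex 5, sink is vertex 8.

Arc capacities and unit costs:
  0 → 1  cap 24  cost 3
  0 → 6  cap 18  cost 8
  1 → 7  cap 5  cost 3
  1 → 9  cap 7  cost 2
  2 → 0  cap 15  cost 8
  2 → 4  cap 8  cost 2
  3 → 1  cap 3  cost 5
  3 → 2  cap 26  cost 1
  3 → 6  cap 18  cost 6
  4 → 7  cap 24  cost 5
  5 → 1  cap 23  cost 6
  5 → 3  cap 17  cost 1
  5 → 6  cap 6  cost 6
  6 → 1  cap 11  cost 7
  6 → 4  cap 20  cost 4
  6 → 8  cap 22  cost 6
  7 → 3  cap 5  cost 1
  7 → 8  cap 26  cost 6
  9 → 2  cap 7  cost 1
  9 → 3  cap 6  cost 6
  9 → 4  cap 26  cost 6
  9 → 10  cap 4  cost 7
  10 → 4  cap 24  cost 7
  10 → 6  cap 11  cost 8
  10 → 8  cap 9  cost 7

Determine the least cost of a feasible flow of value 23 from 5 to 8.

shortest-cost path #1: 5→6→8 push 6 @ unit cost 12 (adds 72)
shortest-cost path #2: 5→3→6→8 push 16 @ unit cost 13 (adds 208)
shortest-cost path #3: 5→1→7→8 push 1 @ unit cost 15 (adds 15)
total cost = 295

Minimum cost for 23 units: 295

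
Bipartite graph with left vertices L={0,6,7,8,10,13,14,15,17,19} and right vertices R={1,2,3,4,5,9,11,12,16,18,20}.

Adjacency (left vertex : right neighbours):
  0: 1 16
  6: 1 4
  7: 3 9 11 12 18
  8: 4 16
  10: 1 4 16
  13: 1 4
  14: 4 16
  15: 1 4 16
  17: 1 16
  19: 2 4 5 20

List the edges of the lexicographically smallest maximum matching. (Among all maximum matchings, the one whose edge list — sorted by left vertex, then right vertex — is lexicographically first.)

|M| = 5 (so the lex-smallest maximum matching has 5 edges)
process left vertices in ascending order; for each, take the smallest-labelled available neighbour that still permits 5 edges overall, or leave it unmatched if none does
lex-smallest matching: {0-1, 6-4, 7-3, 8-16, 19-2}

Lex-smallest maximum matching: {(0,1), (6,4), (7,3), (8,16), (19,2)}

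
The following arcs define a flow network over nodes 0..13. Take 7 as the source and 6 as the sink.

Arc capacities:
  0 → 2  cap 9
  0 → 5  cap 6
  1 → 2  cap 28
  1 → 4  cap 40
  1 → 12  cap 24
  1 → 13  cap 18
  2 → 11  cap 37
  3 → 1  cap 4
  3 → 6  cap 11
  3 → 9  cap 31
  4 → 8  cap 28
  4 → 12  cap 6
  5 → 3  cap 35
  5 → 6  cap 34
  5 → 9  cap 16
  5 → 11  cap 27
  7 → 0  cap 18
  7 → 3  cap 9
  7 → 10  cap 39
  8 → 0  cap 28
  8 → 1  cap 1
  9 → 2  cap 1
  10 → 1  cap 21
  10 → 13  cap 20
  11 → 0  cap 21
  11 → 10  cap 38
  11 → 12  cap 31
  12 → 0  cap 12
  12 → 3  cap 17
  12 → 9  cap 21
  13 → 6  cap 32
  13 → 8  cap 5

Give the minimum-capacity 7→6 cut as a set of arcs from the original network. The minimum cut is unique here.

Min-cut arcs: {(0,5), (3,6), (13,6)} (total capacity 49)

augment #1: 7→3→6 push 9
augment #2: 7→0→5→6 push 6
augment #3: 7→10→13→6 push 20
augment #4: 7→10→1→13→6 push 12
augment #5: 7→10→1→12→3→6 push 2
max flow = 49; residual-reachable set from 7 gives S-side
cut edges (S→T): {(0,5), (3,6), (13,6)} total cap 49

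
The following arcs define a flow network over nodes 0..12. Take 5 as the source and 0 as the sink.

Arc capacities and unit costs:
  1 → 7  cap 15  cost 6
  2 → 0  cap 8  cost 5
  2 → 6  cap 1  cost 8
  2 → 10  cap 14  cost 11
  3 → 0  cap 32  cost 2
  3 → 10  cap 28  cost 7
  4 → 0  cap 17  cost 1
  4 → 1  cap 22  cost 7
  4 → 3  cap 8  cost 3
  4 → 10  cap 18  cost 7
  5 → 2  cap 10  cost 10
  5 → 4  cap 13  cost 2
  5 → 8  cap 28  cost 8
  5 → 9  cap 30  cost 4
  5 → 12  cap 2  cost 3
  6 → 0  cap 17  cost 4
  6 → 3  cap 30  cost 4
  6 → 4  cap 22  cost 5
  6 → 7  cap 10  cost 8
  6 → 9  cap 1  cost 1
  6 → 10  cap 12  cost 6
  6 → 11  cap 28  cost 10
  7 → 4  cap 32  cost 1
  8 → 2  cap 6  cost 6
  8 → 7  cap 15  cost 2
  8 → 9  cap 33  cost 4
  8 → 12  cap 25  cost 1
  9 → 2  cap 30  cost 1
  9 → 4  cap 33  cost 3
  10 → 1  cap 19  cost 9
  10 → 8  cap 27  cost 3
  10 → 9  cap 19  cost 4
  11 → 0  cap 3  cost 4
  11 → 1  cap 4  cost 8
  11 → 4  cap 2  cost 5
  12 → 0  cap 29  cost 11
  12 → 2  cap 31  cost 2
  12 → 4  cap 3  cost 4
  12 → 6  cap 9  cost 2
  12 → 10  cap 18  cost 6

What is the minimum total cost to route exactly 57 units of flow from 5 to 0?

shortest-cost path #1: 5→4→0 push 13 @ unit cost 3 (adds 39)
shortest-cost path #2: 5→9→4→0 push 4 @ unit cost 8 (adds 32)
shortest-cost path #3: 5→12→6→0 push 2 @ unit cost 9 (adds 18)
shortest-cost path #4: 5→9→2→0 push 8 @ unit cost 10 (adds 80)
shortest-cost path #5: 5→9→4→3→0 push 8 @ unit cost 12 (adds 96)
shortest-cost path #6: 5→8→12→6→0 push 7 @ unit cost 15 (adds 105)
shortest-cost path #7: 5→9→2→6→0 push 1 @ unit cost 17 (adds 17)
shortest-cost path #8: 5→8→12→0 push 14 @ unit cost 20 (adds 280)
total cost = 667

Minimum cost for 57 units: 667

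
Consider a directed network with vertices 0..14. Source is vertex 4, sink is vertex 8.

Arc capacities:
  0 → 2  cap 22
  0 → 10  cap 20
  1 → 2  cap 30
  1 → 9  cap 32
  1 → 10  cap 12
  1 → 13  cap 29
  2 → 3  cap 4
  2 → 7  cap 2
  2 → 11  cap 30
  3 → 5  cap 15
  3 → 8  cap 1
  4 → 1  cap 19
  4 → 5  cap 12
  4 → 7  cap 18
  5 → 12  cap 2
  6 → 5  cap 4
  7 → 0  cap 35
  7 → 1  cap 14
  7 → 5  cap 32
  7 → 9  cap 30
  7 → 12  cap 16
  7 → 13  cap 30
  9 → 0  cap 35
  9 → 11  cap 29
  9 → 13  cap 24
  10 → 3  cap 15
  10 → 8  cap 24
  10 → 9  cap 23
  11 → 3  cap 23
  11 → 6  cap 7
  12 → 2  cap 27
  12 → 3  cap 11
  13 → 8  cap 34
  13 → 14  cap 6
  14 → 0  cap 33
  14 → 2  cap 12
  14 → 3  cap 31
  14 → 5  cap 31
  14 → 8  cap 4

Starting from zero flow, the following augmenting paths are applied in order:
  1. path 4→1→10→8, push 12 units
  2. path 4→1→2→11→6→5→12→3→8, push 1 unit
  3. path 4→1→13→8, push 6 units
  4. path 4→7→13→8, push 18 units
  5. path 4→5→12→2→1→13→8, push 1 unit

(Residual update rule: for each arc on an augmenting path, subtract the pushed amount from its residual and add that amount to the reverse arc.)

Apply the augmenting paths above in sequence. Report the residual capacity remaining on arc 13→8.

Residual capacity of (13,8): 9

after path 1 (4→1→10→8, push 12): res(13,8)=34
after path 2 (4→1→2→11→6→5→12→3→8, push 1): res(13,8)=34
after path 3 (4→1→13→8, push 6): res(13,8)=28
after path 4 (4→7→13→8, push 18): res(13,8)=10
after path 5 (4→5→12→2→1→13→8, push 1): res(13,8)=9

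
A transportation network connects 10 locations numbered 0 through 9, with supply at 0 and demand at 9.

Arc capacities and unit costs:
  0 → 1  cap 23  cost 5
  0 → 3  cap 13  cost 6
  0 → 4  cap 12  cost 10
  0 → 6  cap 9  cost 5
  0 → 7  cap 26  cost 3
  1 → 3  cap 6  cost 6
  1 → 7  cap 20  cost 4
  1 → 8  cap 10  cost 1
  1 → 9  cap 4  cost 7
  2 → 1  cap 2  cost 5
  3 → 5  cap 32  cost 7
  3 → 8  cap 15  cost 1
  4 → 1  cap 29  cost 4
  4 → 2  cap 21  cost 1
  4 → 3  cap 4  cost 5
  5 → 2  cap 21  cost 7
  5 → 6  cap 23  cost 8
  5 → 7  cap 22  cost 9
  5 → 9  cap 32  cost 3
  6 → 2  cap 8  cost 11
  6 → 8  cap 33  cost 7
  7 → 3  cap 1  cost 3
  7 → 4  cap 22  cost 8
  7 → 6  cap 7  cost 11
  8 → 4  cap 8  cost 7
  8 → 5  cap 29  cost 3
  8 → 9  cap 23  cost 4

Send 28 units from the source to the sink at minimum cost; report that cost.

shortest-cost path #1: 0→1→8→9 push 10 @ unit cost 10 (adds 100)
shortest-cost path #2: 0→3→8→9 push 13 @ unit cost 11 (adds 143)
shortest-cost path #3: 0→1→9 push 4 @ unit cost 12 (adds 48)
shortest-cost path #4: 0→7→3→8→5→9 push 1 @ unit cost 13 (adds 13)
total cost = 304

Minimum cost for 28 units: 304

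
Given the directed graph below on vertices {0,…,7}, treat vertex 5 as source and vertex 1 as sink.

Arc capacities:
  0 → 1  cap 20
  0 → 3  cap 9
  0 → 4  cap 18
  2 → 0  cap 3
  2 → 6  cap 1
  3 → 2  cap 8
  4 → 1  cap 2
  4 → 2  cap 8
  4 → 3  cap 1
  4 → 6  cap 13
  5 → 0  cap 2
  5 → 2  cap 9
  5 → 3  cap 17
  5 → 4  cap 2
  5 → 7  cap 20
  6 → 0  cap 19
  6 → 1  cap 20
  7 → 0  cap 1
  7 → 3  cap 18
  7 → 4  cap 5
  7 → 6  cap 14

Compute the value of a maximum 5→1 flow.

augment #1: 5→0→1 bottleneck 2, total now 2
augment #2: 5→4→1 bottleneck 2, total now 4
augment #3: 5→2→0→1 bottleneck 3, total now 7
augment #4: 5→2→6→1 bottleneck 1, total now 8
augment #5: 5→7→0→1 bottleneck 1, total now 9
augment #6: 5→7→6→1 bottleneck 14, total now 23
augment #7: 5→7→4→6→1 bottleneck 5, total now 28

Maximum flow value: 28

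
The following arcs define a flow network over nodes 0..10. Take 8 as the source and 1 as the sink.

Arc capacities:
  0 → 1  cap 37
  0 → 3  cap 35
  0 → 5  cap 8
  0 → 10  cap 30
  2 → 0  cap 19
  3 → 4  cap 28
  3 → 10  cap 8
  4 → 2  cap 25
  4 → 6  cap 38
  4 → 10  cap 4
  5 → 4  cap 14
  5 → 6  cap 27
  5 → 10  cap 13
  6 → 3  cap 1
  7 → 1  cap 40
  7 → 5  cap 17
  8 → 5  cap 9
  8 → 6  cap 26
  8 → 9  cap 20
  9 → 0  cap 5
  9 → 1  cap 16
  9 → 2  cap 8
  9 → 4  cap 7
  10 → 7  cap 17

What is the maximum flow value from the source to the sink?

augment #1: 8→9→1 bottleneck 16, total now 16
augment #2: 8→9→0→1 bottleneck 4, total now 20
augment #3: 8→5→10→7→1 bottleneck 9, total now 29
augment #4: 8→6→3→10→7→1 bottleneck 1, total now 30

Maximum flow value: 30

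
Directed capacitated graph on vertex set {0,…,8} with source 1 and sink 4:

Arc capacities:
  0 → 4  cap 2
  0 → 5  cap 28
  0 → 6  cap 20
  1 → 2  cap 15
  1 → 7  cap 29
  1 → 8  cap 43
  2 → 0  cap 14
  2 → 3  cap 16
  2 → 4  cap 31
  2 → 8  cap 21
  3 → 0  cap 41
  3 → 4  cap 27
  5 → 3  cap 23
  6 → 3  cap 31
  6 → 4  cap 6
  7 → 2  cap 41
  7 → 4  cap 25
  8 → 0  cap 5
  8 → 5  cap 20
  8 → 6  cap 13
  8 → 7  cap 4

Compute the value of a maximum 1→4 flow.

Maximum flow value: 83

augment #1: 1→2→4 bottleneck 15, total now 15
augment #2: 1→7→4 bottleneck 25, total now 40
augment #3: 1→7→2→4 bottleneck 4, total now 44
augment #4: 1→8→0→4 bottleneck 2, total now 46
augment #5: 1→8→6→4 bottleneck 6, total now 52
augment #6: 1→8→5→3→4 bottleneck 20, total now 72
augment #7: 1→8→6→3→4 bottleneck 7, total now 79
augment #8: 1→8→7→2→4 bottleneck 4, total now 83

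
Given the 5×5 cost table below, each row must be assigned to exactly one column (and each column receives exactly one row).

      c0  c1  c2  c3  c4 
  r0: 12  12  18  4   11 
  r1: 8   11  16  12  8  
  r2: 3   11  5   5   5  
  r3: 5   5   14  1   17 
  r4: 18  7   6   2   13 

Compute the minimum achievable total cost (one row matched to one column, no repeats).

Minimum assignment cost: 26

optimal assignment: row0→col3 (cost 4), row1→col4 (cost 8), row2→col0 (cost 3), row3→col1 (cost 5), row4→col2 (cost 6)
total = 4 + 8 + 3 + 5 + 6 = 26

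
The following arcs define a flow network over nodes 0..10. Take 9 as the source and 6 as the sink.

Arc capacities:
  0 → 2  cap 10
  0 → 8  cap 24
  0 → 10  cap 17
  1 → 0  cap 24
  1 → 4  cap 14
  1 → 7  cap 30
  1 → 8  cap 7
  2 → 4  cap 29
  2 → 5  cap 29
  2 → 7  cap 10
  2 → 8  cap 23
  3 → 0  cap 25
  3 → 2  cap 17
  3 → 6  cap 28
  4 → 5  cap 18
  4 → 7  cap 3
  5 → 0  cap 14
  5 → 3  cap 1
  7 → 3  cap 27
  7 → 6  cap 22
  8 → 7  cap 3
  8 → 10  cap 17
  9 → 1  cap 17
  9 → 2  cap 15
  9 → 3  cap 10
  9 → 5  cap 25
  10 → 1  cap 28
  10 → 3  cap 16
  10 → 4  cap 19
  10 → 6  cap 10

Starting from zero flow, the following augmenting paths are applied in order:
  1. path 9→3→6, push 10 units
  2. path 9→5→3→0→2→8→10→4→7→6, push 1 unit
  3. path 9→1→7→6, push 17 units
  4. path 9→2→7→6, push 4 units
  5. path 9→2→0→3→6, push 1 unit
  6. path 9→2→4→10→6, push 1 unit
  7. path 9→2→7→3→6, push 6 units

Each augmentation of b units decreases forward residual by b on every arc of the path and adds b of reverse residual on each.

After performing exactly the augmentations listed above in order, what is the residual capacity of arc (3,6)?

after path 1 (9→3→6, push 10): res(3,6)=18
after path 2 (9→5→3→0→2→8→10→4→7→6, push 1): res(3,6)=18
after path 3 (9→1→7→6, push 17): res(3,6)=18
after path 4 (9→2→7→6, push 4): res(3,6)=18
after path 5 (9→2→0→3→6, push 1): res(3,6)=17
after path 6 (9→2→4→10→6, push 1): res(3,6)=17
after path 7 (9→2→7→3→6, push 6): res(3,6)=11

Residual capacity of (3,6): 11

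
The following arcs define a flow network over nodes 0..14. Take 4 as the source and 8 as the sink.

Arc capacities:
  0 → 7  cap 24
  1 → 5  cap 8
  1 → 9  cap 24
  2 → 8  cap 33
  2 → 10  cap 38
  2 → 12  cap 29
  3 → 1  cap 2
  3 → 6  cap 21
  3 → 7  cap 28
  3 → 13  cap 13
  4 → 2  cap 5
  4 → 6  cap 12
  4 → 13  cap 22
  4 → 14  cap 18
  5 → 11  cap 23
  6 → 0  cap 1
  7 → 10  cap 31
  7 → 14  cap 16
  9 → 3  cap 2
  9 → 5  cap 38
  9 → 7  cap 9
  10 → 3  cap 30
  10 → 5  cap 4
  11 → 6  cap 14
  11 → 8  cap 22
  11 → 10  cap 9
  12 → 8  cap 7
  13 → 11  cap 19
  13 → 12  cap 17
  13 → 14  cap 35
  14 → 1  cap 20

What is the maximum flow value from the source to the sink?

Maximum flow value: 34

augment #1: 4→2→8 bottleneck 5, total now 5
augment #2: 4→13→11→8 bottleneck 19, total now 24
augment #3: 4→13→12→8 bottleneck 3, total now 27
augment #4: 4→14→1→5→11→8 bottleneck 3, total now 30
augment #5: 4→14→1→5→11→13→12→8 bottleneck 4, total now 34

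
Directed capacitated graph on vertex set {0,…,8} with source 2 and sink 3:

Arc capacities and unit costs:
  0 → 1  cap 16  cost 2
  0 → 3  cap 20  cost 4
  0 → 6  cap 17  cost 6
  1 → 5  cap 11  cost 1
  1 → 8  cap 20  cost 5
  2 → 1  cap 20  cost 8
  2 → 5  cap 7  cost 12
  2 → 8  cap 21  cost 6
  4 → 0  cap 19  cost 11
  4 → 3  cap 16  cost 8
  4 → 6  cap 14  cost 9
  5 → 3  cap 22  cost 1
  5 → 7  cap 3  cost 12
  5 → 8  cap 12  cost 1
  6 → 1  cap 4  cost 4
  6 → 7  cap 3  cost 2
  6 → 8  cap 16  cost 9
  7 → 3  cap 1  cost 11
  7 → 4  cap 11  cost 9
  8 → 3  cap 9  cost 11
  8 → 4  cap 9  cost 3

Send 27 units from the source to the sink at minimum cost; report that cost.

shortest-cost path #1: 2→1→5→3 push 11 @ unit cost 10 (adds 110)
shortest-cost path #2: 2→5→3 push 7 @ unit cost 13 (adds 91)
shortest-cost path #3: 2→8→3 push 9 @ unit cost 17 (adds 153)
total cost = 354

Minimum cost for 27 units: 354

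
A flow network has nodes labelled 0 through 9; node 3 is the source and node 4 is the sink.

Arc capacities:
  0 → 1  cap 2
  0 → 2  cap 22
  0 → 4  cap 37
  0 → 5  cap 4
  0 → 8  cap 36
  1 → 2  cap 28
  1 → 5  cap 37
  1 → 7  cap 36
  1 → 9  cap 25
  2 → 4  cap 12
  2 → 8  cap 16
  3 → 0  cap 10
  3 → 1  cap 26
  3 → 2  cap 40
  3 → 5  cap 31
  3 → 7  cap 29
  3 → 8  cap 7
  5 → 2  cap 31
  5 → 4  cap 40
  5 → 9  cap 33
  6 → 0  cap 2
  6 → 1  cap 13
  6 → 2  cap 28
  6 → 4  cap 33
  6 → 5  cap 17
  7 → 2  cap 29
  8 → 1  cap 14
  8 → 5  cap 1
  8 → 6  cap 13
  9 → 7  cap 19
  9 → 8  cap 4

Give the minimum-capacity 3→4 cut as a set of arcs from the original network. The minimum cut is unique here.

augment #1: 3→0→4 push 10
augment #2: 3→2→4 push 12
augment #3: 3→5→4 push 31
augment #4: 3→1→5→4 push 9
augment #5: 3→8→6→4 push 7
augment #6: 3→2→8→6→4 push 6
max flow = 75; residual-reachable set from 3 gives S-side
cut edges (S→T): {(2,4), (3,0), (5,4), (8,6)} total cap 75

Min-cut arcs: {(2,4), (3,0), (5,4), (8,6)} (total capacity 75)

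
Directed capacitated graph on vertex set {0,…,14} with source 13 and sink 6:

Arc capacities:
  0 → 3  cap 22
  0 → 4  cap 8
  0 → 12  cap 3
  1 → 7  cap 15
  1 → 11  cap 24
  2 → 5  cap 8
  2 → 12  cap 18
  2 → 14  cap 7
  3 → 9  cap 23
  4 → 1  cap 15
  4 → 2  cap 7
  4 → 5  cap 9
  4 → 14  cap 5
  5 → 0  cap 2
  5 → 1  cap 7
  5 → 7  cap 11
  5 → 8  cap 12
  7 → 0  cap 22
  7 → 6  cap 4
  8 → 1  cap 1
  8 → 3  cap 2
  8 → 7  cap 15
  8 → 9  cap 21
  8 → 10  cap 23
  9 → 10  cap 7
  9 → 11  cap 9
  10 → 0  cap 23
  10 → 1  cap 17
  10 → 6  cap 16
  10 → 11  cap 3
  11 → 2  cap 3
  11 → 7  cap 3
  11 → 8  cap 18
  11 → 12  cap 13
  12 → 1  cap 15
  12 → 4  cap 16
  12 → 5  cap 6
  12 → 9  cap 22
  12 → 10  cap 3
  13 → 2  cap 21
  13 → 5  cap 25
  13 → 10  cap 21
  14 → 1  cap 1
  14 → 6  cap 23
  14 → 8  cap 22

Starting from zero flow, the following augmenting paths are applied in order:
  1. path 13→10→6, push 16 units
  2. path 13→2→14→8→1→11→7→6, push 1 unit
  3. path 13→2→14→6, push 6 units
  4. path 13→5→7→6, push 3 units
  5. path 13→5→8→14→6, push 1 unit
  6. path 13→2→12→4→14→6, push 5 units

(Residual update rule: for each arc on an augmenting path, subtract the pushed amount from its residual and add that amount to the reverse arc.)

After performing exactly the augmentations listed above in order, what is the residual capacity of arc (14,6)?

Residual capacity of (14,6): 11

after path 1 (13→10→6, push 16): res(14,6)=23
after path 2 (13→2→14→8→1→11→7→6, push 1): res(14,6)=23
after path 3 (13→2→14→6, push 6): res(14,6)=17
after path 4 (13→5→7→6, push 3): res(14,6)=17
after path 5 (13→5→8→14→6, push 1): res(14,6)=16
after path 6 (13→2→12→4→14→6, push 5): res(14,6)=11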